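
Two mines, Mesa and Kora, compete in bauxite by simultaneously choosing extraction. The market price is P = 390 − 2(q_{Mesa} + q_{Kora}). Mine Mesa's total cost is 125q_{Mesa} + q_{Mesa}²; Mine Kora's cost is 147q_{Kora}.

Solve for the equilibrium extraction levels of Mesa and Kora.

Mine Mesa's profit: π = q_{Mesa}(390 − 2(q_{Mesa} + q_{Kora})) − 125q_{Mesa} − q_{Mesa}².
∂π/∂q_{Mesa} = 265 − 6q_{Mesa} − 2q_{Kora} = 0, so q_{Mesa} = 265/6 − (1/3)q_{Kora}.
For Kora: ∂π/∂q_{Kora} = 243 − 4q_{Kora} − 2q_{Mesa} = 0 ⇒ q_{Kora} = 60.75 − 0.5q_{Mesa}.
Substituting the second reaction function into the first: q_{Mesa} = 265/6 − (1/3)(60.75 − 0.5q_{Mesa}), which gives (5/6)q_{Mesa} = 287/12 ⇒ q_{Mesa} = 28.7.
Then q_{Kora} = 60.75 − 0.5·28.7 = 46.4.

28.7, 46.4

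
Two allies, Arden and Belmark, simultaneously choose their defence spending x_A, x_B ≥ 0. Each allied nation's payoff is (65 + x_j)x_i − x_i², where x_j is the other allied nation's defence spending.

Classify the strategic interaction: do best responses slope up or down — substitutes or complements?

strategic complements

Arden's payoff is (65 + x_B)x_A − x_A².
∂π/∂x_A = 65 + x_B − 2x_A = 0, so x_A = 32.5 + 0.5x_B.
The best-response slope dx_A/dx_B = 0.5 > 0: the reaction function is upward-sloping, so the choices are strategic complements.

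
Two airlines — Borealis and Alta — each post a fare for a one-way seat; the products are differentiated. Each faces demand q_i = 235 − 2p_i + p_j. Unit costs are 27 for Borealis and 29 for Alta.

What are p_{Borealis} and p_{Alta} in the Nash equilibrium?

96.6, 97.4

Borealis's profit: π = (p_{Borealis} − 27)(235 − 2p_{Borealis} + p_{Alta}).
∂π/∂p_{Borealis} = 289 − 4p_{Borealis} + p_{Alta} = 0 ⇒ p_{Borealis} = 72.25 + 0.25p_{Alta}.
Similarly p_{Alta} = 73.25 + 0.25p_{Borealis}.
Solving the two reaction functions simultaneously: (1 − (0.25)(0.25))p_{Borealis} = 72.25 + 0.25·73.25, so 0.9375p_{Borealis} = 90.5625 and p_{Borealis} = 96.6.
Then p_{Alta} = 73.25 + 0.25·96.6 = 97.4.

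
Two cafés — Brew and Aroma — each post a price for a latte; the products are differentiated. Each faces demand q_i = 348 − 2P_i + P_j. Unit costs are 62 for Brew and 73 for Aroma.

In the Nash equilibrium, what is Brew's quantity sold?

193.6

Brew's profit: π = (P_{Brew} − 62)(348 − 2P_{Brew} + P_{Aroma}).
∂π/∂P_{Brew} = 472 − 4P_{Brew} + P_{Aroma} = 0 ⇒ P_{Brew} = 118 + 0.25P_{Aroma}.
Similarly P_{Aroma} = 123.5 + 0.25P_{Brew}.
Solving the two reaction functions simultaneously: (1 − (0.25)(0.25))P_{Brew} = 118 + 0.25·123.5, so 0.9375P_{Brew} = 148.875 and P_{Brew} = 158.8.
Then P_{Aroma} = 123.5 + 0.25·158.8 = 163.2.
q_{Brew} = 348 − 2·158.8 + 163.2 = 193.6.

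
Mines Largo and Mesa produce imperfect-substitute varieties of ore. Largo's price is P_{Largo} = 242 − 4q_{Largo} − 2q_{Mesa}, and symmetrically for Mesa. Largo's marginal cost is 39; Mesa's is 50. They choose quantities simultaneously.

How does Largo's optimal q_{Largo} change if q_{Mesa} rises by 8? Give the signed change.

Mine Largo's profit: π = q_{Largo}(242 − 4q_{Largo} − 2q_{Mesa}) − 39q_{Largo}.
∂π/∂q_{Largo} = 203 − 8q_{Largo} − 2q_{Mesa} = 0 ⇒ q_{Largo} = 25.375 − 0.25q_{Mesa}.
The reaction-function slope is −0.25, so an 8-unit rise in q_{Mesa} moves q_{Largo} by −0.25 × 8 = −2. Largo's best response falls — the actions are strategic substitutes.

-2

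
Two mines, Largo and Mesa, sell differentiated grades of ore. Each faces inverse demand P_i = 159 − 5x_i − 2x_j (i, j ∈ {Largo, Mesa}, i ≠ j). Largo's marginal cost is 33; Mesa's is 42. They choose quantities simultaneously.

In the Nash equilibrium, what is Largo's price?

Mine Largo's profit: π = x_{Largo}(159 − 5x_{Largo} − 2x_{Mesa}) − 33x_{Largo}.
∂π/∂x_{Largo} = 126 − 10x_{Largo} − 2x_{Mesa} = 0 ⇒ x_{Largo} = 12.6 − 0.2x_{Mesa}.
Similarly x_{Mesa} = 11.7 − 0.2x_{Largo}.
Substituting the second reaction function into the first: x_{Largo} = 12.6 − 0.2(11.7 − 0.2x_{Largo}), which gives 0.96x_{Largo} = 10.26 ⇒ x_{Largo} = 10.6875.
Then x_{Mesa} = 11.7 − 0.2·10.6875 = 9.5625.
P_{Largo} = 159 − 5·10.6875 − 2·9.5625 = 86.4375.

86.4375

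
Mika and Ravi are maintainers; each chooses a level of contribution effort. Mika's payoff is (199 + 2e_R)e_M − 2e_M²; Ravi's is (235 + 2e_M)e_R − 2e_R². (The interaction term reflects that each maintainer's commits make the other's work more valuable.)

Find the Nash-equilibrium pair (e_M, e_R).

Expanding Mika's payoff: 199e_M + 2e_Re_M − 2e_M².
∂π/∂e_M = 199 + 2e_R − 4e_M = 0, so e_M = 49.75 + 0.5e_R.
Likewise for Ravi: e_R = 58.75 + 0.5e_M.
Plugging e_R into Mika's best response: e_M = 49.75 + 0.5(58.75 + 0.5e_M) ⇒ 0.75e_M = 79.125, so e_M = 105.5.
Then e_R = 58.75 + 0.5·105.5 = 111.5.

105.5, 111.5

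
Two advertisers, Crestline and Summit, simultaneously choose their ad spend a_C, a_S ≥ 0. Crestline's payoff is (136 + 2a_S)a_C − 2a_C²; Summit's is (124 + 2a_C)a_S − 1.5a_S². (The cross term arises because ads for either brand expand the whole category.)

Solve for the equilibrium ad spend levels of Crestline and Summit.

82, 96

Expanding Crestline's payoff: 136a_C + 2a_Sa_C − 2a_C².
∂π/∂a_C = 136 + 2a_S − 4a_C = 0, so a_C = 34 + 0.5a_S.
Likewise for Summit: a_S = 124/3 + (2/3)a_C.
Plugging a_S into Crestline's best response: a_C = 34 + 0.5(124/3 + (2/3)a_C) ⇒ (2/3)a_C = 164/3, so a_C = 82.
Then a_S = 124/3 + (2/3)·82 = 96.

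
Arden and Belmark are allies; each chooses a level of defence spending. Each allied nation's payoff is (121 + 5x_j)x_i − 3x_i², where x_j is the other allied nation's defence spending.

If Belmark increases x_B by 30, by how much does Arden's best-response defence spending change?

Arden's payoff is (121 + 5x_B)x_A − 3x_A².
∂π/∂x_A = 121 + 5x_B − 6x_A = 0, so x_A = 121/6 + (5/6)x_B.
The reaction-function slope is 5/6, so a 30-unit rise in x_B moves x_A by 5/6 × 30 = 25. Arden's best response rises — the actions are strategic complements.

25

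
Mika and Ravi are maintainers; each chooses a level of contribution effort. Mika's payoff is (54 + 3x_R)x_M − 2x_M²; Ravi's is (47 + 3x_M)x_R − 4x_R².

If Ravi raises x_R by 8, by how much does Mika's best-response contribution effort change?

6

Expanding Mika's payoff: 54x_M + 3x_Rx_M − 2x_M².
∂π/∂x_M = 54 + 3x_R − 4x_M = 0, so x_M = 13.5 + 0.75x_R.
The reaction-function slope is 0.75, so an 8-unit rise in x_R moves x_M by 0.75 × 8 = 6. Mika's best response rises — the actions are strategic complements.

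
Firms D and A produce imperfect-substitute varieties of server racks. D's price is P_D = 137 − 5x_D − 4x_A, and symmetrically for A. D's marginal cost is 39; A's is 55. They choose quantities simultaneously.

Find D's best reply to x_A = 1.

Firm D's profit: π = x_D(137 − 5x_D − 4x_A) − 39x_D.
∂π/∂x_D = 98 − 10x_D − 4x_A = 0 ⇒ x_D = 9.8 − 0.4x_A.
At x_A = 1: x_D = 9.8 − 0.4·1 = 9.4.

9.4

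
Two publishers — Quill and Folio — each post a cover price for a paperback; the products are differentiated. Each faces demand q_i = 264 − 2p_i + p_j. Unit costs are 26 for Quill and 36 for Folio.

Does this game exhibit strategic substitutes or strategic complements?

Quill's profit: π = (p_{Quill} − 26)(264 − 2p_{Quill} + p_{Folio}).
∂π/∂p_{Quill} = 316 − 4p_{Quill} + p_{Folio} = 0 ⇒ p_{Quill} = 79 + 0.25p_{Folio}.
The best-response slope dp_{Quill}/dp_{Folio} = 0.25 > 0: the reaction function is upward-sloping, so the choices are strategic complements.

strategic complements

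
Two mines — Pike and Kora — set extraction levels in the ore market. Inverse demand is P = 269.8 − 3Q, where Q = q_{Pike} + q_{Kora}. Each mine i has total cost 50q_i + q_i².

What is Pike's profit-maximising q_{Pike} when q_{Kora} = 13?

22.6

Mine Pike's profit: π = q_{Pike}(269.8 − 3(q_{Pike} + q_{Kora})) − 50q_{Pike} − q_{Pike}².
∂π/∂q_{Pike} = 219.8 − 8q_{Pike} − 3q_{Kora} = 0, so q_{Pike} = 27.475 − 0.375q_{Kora}.
At q_{Kora} = 13: q_{Pike} = 27.475 − 0.375·13 = 22.6.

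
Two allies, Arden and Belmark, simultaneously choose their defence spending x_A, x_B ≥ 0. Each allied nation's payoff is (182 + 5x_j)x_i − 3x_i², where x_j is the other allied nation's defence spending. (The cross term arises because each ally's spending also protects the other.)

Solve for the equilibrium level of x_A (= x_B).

182

Arden's payoff is (182 + 5x_B)x_A − 3x_A².
∂π/∂x_A = 182 + 5x_B − 6x_A = 0, so x_A = 91/3 + (5/6)x_B.
The game is symmetric, so in equilibrium x_B = x_A: the reaction function gives (1/6)x_A = 91/3, hence x_A = 182.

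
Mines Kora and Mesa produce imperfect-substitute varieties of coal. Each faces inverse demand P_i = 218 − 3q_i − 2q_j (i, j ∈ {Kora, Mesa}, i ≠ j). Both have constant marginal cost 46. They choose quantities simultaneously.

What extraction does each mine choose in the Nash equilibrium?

21.5

Mine Kora's profit: π = q_{Kora}(218 − 3q_{Kora} − 2q_{Mesa}) − 46q_{Kora}.
∂π/∂q_{Kora} = 172 − 6q_{Kora} − 2q_{Mesa} = 0 ⇒ q_{Kora} = 86/3 − (1/3)q_{Mesa}.
Setting q_{Kora} = q_{Mesa} in the reaction function: q_{Kora} = 86/3 − (1/3)q_{Kora}, so q_{Kora} = (86/3) / (4/3) = 21.5.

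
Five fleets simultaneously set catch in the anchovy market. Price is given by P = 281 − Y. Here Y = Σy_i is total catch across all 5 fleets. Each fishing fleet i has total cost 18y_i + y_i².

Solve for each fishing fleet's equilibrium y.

32.875

A representative fishing fleet's profit is π_i = y_i(281 − Y) − 18y_i − y_i², with Y = y_i + Σ_{j≠i} y_j.
First-order condition: 263 − 4y_i − Σ_{j≠i} y_j = 0.
Imposing symmetry (y_j = y for all j) turns Σ_{j≠i} y_j into 4y, so 263 = 8y and y = 32.875.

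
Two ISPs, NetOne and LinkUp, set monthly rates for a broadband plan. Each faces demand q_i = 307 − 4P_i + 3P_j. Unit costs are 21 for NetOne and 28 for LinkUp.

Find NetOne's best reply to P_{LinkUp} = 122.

NetOne's profit: π = (P_{NetOne} − 21)(307 − 4P_{NetOne} + 3P_{LinkUp}).
∂π/∂P_{NetOne} = 391 − 8P_{NetOne} + 3P_{LinkUp} = 0 ⇒ P_{NetOne} = 48.875 + 0.375P_{LinkUp}.
At P_{LinkUp} = 122: P_{NetOne} = 48.875 + 0.375·122 = 94.625.

94.625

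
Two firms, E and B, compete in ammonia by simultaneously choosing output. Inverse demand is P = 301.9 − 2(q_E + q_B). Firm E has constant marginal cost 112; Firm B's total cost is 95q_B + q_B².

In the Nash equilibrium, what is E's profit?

2632.4768

Firm E's profit: π = q_E(301.9 − 2(q_E + q_B)) − 112q_E.
∂π/∂q_E = 189.9 − 4q_E − 2q_B = 0, so q_E = 47.475 − 0.5q_B.
For B: ∂π/∂q_B = 206.9 − 6q_B − 2q_E = 0 ⇒ q_B = 2069/60 − (1/3)q_E.
Substituting the second reaction function into the first: q_E = 47.475 − 0.5(2069/60 − (1/3)q_E), which gives (5/6)q_E = 907/30 ⇒ q_E = 36.28.
Then q_B = 2069/60 − (1/3)·36.28 = 22.39.
Price P = 301.9 − 2·58.67 = 184.56.
E's profit: (184.56 − 112)·36.28 = 2632.4768.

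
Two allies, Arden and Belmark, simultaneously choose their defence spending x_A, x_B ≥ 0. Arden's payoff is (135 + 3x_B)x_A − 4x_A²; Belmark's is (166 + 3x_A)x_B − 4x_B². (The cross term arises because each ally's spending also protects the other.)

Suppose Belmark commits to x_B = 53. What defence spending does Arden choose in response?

Expanding Arden's payoff: 135x_A + 3x_Bx_A − 4x_A².
∂π/∂x_A = 135 + 3x_B − 8x_A = 0, so x_A = 16.875 + 0.375x_B.
At x_B = 53: x_A = 16.875 + 0.375·53 = 36.75.

36.75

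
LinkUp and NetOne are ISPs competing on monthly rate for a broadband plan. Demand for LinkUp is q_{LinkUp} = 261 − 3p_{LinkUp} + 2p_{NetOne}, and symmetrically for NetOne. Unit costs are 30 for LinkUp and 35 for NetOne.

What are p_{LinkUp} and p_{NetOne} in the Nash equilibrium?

LinkUp's profit: π = (p_{LinkUp} − 30)(261 − 3p_{LinkUp} + 2p_{NetOne}).
∂π/∂p_{LinkUp} = 351 − 6p_{LinkUp} + 2p_{NetOne} = 0 ⇒ p_{LinkUp} = 58.5 + (1/3)p_{NetOne}.
Similarly p_{NetOne} = 61 + (1/3)p_{LinkUp}.
Solving the two reaction functions simultaneously: (1 − (1/3)(1/3))p_{LinkUp} = 58.5 + (1/3)·61, so (8/9)p_{LinkUp} = 473/6 and p_{LinkUp} = 88.6875.
Then p_{NetOne} = 61 + (1/3)·88.6875 = 90.5625.

88.6875, 90.5625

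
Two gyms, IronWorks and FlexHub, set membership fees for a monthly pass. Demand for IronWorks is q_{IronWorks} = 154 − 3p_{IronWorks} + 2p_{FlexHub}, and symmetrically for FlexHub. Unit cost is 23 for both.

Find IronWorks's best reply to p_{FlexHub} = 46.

52.5

IronWorks's profit: π = (p_{IronWorks} − 23)(154 − 3p_{IronWorks} + 2p_{FlexHub}).
∂π/∂p_{IronWorks} = 223 − 6p_{IronWorks} + 2p_{FlexHub} = 0 ⇒ p_{IronWorks} = 223/6 + (1/3)p_{FlexHub}.
At p_{FlexHub} = 46: p_{IronWorks} = 223/6 + (1/3)·46 = 52.5.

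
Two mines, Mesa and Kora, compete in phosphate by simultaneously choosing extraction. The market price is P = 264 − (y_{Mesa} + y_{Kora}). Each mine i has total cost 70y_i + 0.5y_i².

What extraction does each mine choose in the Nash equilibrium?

48.5

Mine Mesa's profit: π = y_{Mesa}(264 − (y_{Mesa} + y_{Kora})) − 70y_{Mesa} − 0.5y_{Mesa}².
∂π/∂y_{Mesa} = 194 − 3y_{Mesa} − y_{Kora} = 0, so y_{Mesa} = 194/3 − (1/3)y_{Kora}.
The game is symmetric, so in equilibrium y_{Kora} = y_{Mesa}: the reaction function gives (4/3)y_{Mesa} = 194/3, hence y_{Mesa} = 48.5.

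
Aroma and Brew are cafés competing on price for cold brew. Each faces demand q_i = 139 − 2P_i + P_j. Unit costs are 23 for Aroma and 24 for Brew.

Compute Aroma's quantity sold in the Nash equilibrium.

Aroma's profit: π = (P_{Aroma} − 23)(139 − 2P_{Aroma} + P_{Brew}).
∂π/∂P_{Aroma} = 185 − 4P_{Aroma} + P_{Brew} = 0 ⇒ P_{Aroma} = 46.25 + 0.25P_{Brew}.
Similarly P_{Brew} = 46.75 + 0.25P_{Aroma}.
Solving the two reaction functions simultaneously: (1 − (0.25)(0.25))P_{Aroma} = 46.25 + 0.25·46.75, so 0.9375P_{Aroma} = 57.9375 and P_{Aroma} = 61.8.
Then P_{Brew} = 46.75 + 0.25·61.8 = 62.2.
q_{Aroma} = 139 − 2·61.8 + 62.2 = 77.6.

77.6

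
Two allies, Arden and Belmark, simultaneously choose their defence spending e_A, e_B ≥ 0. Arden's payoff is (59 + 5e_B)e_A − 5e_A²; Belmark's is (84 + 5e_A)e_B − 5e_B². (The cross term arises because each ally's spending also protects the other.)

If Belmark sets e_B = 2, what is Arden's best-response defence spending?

6.9

Expanding Arden's payoff: 59e_A + 5e_Be_A − 5e_A².
∂π/∂e_A = 59 + 5e_B − 10e_A = 0, so e_A = 5.9 + 0.5e_B.
At e_B = 2: e_A = 5.9 + 0.5·2 = 6.9.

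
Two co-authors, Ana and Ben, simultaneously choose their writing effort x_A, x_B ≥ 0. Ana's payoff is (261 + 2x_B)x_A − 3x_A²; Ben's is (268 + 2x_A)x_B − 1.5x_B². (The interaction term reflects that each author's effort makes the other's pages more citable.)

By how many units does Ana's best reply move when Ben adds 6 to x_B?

2

Expanding Ana's payoff: 261x_A + 2x_Bx_A − 3x_A².
∂π/∂x_A = 261 + 2x_B − 6x_A = 0, so x_A = 43.5 + (1/3)x_B.
The reaction-function slope is 1/3, so a 6-unit rise in x_B moves x_A by 1/3 × 6 = 2. Ana's best response rises — the actions are strategic complements.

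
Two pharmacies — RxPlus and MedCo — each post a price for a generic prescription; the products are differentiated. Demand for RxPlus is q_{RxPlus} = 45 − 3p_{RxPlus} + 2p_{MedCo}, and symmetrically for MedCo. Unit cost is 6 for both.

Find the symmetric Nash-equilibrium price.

RxPlus's profit: π = (p_{RxPlus} − 6)(45 − 3p_{RxPlus} + 2p_{MedCo}).
∂π/∂p_{RxPlus} = 63 − 6p_{RxPlus} + 2p_{MedCo} = 0 ⇒ p_{RxPlus} = 10.5 + (1/3)p_{MedCo}.
By symmetry p_{MedCo} = p_{RxPlus}; substituting into the reaction function, (2/3)p_{RxPlus} = 10.5 and p_{RxPlus} = 15.75.

15.75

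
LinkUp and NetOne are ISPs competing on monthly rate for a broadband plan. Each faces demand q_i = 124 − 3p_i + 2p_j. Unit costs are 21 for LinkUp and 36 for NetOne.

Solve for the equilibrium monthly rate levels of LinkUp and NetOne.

LinkUp's profit: π = (p_{LinkUp} − 21)(124 − 3p_{LinkUp} + 2p_{NetOne}).
∂π/∂p_{LinkUp} = 187 − 6p_{LinkUp} + 2p_{NetOne} = 0 ⇒ p_{LinkUp} = 187/6 + (1/3)p_{NetOne}.
Similarly p_{NetOne} = 116/3 + (1/3)p_{LinkUp}.
Substituting the second reaction function into the first: p_{LinkUp} = 187/6 + (1/3)(116/3 + (1/3)p_{LinkUp}), which gives (8/9)p_{LinkUp} = 793/18 ⇒ p_{LinkUp} = 49.5625.
Then p_{NetOne} = 116/3 + (1/3)·49.5625 = 55.1875.

49.5625, 55.1875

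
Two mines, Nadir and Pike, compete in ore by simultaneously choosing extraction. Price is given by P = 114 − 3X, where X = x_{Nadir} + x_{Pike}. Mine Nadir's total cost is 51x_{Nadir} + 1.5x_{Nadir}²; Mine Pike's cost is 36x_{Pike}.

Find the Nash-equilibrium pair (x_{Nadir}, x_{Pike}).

3.2, 11.4

Mine Nadir's profit: π = x_{Nadir}(114 − 3(x_{Nadir} + x_{Pike})) − 51x_{Nadir} − 1.5x_{Nadir}².
∂π/∂x_{Nadir} = 63 − 9x_{Nadir} − 3x_{Pike} = 0, so x_{Nadir} = 7 − (1/3)x_{Pike}.
For Pike: ∂π/∂x_{Pike} = 78 − 6x_{Pike} − 3x_{Nadir} = 0 ⇒ x_{Pike} = 13 − 0.5x_{Nadir}.
Plugging x_{Pike} into Nadir's best response: x_{Nadir} = 7 − (1/3)(13 − 0.5x_{Nadir}) ⇒ (5/6)x_{Nadir} = 8/3, so x_{Nadir} = 3.2.
Then x_{Pike} = 13 − 0.5·3.2 = 11.4.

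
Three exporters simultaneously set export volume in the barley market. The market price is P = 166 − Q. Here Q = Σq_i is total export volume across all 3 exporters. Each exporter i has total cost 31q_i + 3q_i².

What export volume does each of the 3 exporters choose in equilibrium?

A representative exporter's profit is π_i = q_i(166 − Q) − 31q_i − 3q_i², with Q = q_i + Σ_{j≠i} q_j.
First-order condition: 135 − 8q_i − Σ_{j≠i} q_j = 0.
With identical exporters, set every q_j = q: then 135 − 8q − 2q = 0, i.e. q = 135/10 = 13.5.

13.5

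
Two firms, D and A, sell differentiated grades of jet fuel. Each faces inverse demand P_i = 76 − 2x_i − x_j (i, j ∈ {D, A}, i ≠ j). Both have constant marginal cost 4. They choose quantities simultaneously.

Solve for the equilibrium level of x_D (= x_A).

14.4

Firm D's profit: π = x_D(76 − 2x_D − x_A) − 4x_D.
∂π/∂x_D = 72 − 4x_D − x_A = 0 ⇒ x_D = 18 − 0.25x_A.
The game is symmetric, so in equilibrium x_A = x_D: the reaction function gives 1.25x_D = 18, hence x_D = 14.4.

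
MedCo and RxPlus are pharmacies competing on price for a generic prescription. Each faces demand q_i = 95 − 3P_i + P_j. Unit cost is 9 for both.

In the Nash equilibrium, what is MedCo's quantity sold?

MedCo's profit: π = (P_{MedCo} − 9)(95 − 3P_{MedCo} + P_{RxPlus}).
∂π/∂P_{MedCo} = 122 − 6P_{MedCo} + P_{RxPlus} = 0 ⇒ P_{MedCo} = 61/3 + (1/6)P_{RxPlus}.
By symmetry P_{RxPlus} = P_{MedCo}; substituting into the reaction function, (5/6)P_{MedCo} = 61/3 and P_{MedCo} = 24.4.
q_{MedCo} = 95 − 3·24.4 + 24.4 = 46.2.

46.2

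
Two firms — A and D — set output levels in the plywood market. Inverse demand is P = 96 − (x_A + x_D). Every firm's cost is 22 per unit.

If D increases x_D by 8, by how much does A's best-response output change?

Firm A's profit: π = x_A(96 − (x_A + x_D)) − 22x_A.
∂π/∂x_A = 74 − 2x_A − x_D = 0, so x_A = 37 − 0.5x_D.
The reaction-function slope is −0.5, so an 8-unit rise in x_D moves x_A by −0.5 × 8 = −4. A's best response falls — the actions are strategic substitutes.

-4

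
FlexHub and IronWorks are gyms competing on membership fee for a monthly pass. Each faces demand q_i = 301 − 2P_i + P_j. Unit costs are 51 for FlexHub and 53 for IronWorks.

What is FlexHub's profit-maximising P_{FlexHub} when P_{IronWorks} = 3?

FlexHub's profit: π = (P_{FlexHub} − 51)(301 − 2P_{FlexHub} + P_{IronWorks}).
∂π/∂P_{FlexHub} = 403 − 4P_{FlexHub} + P_{IronWorks} = 0 ⇒ P_{FlexHub} = 100.75 + 0.25P_{IronWorks}.
At P_{IronWorks} = 3: P_{FlexHub} = 100.75 + 0.25·3 = 101.5.

101.5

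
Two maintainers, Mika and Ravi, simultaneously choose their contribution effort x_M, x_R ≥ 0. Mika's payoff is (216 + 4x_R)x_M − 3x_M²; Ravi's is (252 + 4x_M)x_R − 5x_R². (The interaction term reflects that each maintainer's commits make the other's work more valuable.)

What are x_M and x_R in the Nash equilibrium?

72, 54

Expanding Mika's payoff: 216x_M + 4x_Rx_M − 3x_M².
∂π/∂x_M = 216 + 4x_R − 6x_M = 0, so x_M = 36 + (2/3)x_R.
Likewise for Ravi: x_R = 25.2 + 0.4x_M.
Substituting the second reaction function into the first: x_M = 36 + (2/3)(25.2 + 0.4x_M), which gives (11/15)x_M = 52.8 ⇒ x_M = 72.
Then x_R = 25.2 + 0.4·72 = 54.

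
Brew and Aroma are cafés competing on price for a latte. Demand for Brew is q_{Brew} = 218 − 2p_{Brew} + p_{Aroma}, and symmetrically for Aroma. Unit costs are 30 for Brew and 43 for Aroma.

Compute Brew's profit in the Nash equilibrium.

Brew's profit: π = (p_{Brew} − 30)(218 − 2p_{Brew} + p_{Aroma}).
∂π/∂p_{Brew} = 278 − 4p_{Brew} + p_{Aroma} = 0 ⇒ p_{Brew} = 69.5 + 0.25p_{Aroma}.
Similarly p_{Aroma} = 76 + 0.25p_{Brew}.
Solving the two reaction functions simultaneously: (1 − (0.25)(0.25))p_{Brew} = 69.5 + 0.25·76, so 0.9375p_{Brew} = 88.5 and p_{Brew} = 94.4.
Then p_{Aroma} = 76 + 0.25·94.4 = 99.6.
q_{Brew} = 218 − 2·94.4 + 99.6 = 128.8.
Profit = (94.4 − 30)·128.8 = 8294.72.

8294.72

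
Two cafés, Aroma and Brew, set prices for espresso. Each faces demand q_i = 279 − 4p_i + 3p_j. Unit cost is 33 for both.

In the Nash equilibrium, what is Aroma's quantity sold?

196.8

Aroma's profit: π = (p_{Aroma} − 33)(279 − 4p_{Aroma} + 3p_{Brew}).
∂π/∂p_{Aroma} = 411 − 8p_{Aroma} + 3p_{Brew} = 0 ⇒ p_{Aroma} = 51.375 + 0.375p_{Brew}.
Setting p_{Aroma} = p_{Brew} in the reaction function: p_{Aroma} = 51.375 + 0.375p_{Aroma}, so p_{Aroma} = 51.375 / 0.625 = 82.2.
q_{Aroma} = 279 − 4·82.2 + 3·82.2 = 196.8.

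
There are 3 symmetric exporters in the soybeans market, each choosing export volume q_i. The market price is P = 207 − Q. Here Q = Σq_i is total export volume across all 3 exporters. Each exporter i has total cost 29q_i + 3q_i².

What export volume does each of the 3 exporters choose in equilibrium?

A representative exporter's profit is π_i = q_i(207 − Q) − 29q_i − 3q_i², with Q = q_i + Σ_{j≠i} q_j.
First-order condition: 178 − 8q_i − Σ_{j≠i} q_j = 0.
In a symmetric equilibrium every exporter chooses the same q, so Σ_{j≠i} q_j = 2q. The condition becomes 178 − 10q = 0, giving q = 178/10 = 17.8.

17.8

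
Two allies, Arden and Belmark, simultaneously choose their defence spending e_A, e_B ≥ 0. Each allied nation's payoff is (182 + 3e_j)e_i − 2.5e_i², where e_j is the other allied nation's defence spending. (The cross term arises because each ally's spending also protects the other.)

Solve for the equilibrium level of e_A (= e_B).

91

Arden's payoff is (182 + 3e_B)e_A − 2.5e_A².
∂π/∂e_A = 182 + 3e_B − 5e_A = 0, so e_A = 36.4 + 0.6e_B.
By symmetry e_B = e_A; substituting into the reaction function, 0.4e_A = 36.4 and e_A = 91.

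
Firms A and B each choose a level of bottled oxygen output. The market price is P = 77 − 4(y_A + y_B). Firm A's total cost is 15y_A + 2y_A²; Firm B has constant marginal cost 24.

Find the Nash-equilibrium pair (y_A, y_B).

3.55, 4.85

Firm A's profit: π = y_A(77 − 4(y_A + y_B)) − 15y_A − 2y_A².
∂π/∂y_A = 62 − 12y_A − 4y_B = 0, so y_A = 31/6 − (1/3)y_B.
For B: ∂π/∂y_B = 53 − 8y_B − 4y_A = 0 ⇒ y_B = 6.625 − 0.5y_A.
Plugging y_B into A's best response: y_A = 31/6 − (1/3)(6.625 − 0.5y_A) ⇒ (5/6)y_A = 71/24, so y_A = 3.55.
Then y_B = 6.625 − 0.5·3.55 = 4.85.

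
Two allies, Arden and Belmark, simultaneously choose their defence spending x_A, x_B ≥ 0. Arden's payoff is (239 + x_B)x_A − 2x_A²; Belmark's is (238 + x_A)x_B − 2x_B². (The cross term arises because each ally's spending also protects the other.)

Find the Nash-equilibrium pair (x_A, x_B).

Expanding Arden's payoff: 239x_A + x_Bx_A − 2x_A².
∂π/∂x_A = 239 + x_B − 4x_A = 0, so x_A = 59.75 + 0.25x_B.
Likewise for Belmark: x_B = 59.5 + 0.25x_A.
Plugging x_B into Arden's best response: x_A = 59.75 + 0.25(59.5 + 0.25x_A) ⇒ 0.9375x_A = 74.625, so x_A = 79.6.
Then x_B = 59.5 + 0.25·79.6 = 79.4.

79.6, 79.4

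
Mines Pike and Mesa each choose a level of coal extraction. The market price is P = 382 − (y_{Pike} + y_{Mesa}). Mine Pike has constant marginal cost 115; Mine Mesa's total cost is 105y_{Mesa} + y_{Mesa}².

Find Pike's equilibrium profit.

Mine Pike's profit: π = y_{Pike}(382 − (y_{Pike} + y_{Mesa})) − 115y_{Pike}.
∂π/∂y_{Pike} = 267 − 2y_{Pike} − y_{Mesa} = 0, so y_{Pike} = 133.5 − 0.5y_{Mesa}.
For Mesa: ∂π/∂y_{Mesa} = 277 − 4y_{Mesa} − y_{Pike} = 0 ⇒ y_{Mesa} = 69.25 − 0.25y_{Pike}.
Substituting the second reaction function into the first: y_{Pike} = 133.5 − 0.5(69.25 − 0.25y_{Pike}), which gives 0.875y_{Pike} = 98.875 ⇒ y_{Pike} = 113.
Then y_{Mesa} = 69.25 − 0.25·113 = 41.
Price P = 382 − 154 = 228.
Pike's profit: (228 − 115)·113 = 12769.

12769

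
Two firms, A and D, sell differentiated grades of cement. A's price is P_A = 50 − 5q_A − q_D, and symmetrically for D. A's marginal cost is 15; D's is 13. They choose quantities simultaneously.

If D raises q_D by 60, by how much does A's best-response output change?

-6

Firm A's profit: π = q_A(50 − 5q_A − q_D) − 15q_A.
∂π/∂q_A = 35 − 10q_A − q_D = 0 ⇒ q_A = 3.5 − 0.1q_D.
The reaction-function slope is −0.1, so a 60-unit rise in q_D moves q_A by −0.1 × 60 = −6. A's best response falls — the actions are strategic substitutes.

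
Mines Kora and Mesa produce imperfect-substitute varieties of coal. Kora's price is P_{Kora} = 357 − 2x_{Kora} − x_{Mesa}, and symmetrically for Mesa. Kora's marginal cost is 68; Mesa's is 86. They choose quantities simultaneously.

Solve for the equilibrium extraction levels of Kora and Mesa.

Mine Kora's profit: π = x_{Kora}(357 − 2x_{Kora} − x_{Mesa}) − 68x_{Kora}.
∂π/∂x_{Kora} = 289 − 4x_{Kora} − x_{Mesa} = 0 ⇒ x_{Kora} = 72.25 − 0.25x_{Mesa}.
Similarly x_{Mesa} = 67.75 − 0.25x_{Kora}.
Substituting the second reaction function into the first: x_{Kora} = 72.25 − 0.25(67.75 − 0.25x_{Kora}), which gives 0.9375x_{Kora} = 55.3125 ⇒ x_{Kora} = 59.
Then x_{Mesa} = 67.75 − 0.25·59 = 53.

59, 53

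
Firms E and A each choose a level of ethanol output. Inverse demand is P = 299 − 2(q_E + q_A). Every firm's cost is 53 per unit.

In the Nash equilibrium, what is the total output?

82

Firm E's profit: π = q_E(299 − 2(q_E + q_A)) − 53q_E.
∂π/∂q_E = 246 − 4q_E − 2q_A = 0, so q_E = 61.5 − 0.5q_A.
Setting q_E = q_A in the reaction function: q_E = 61.5 − 0.5q_E, so q_E = 61.5 / 1.5 = 41.
Total output: 41 + 41 = 82.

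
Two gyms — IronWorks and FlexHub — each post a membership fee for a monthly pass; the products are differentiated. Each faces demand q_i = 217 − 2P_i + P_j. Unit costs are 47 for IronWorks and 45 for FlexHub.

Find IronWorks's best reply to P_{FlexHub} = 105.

IronWorks's profit: π = (P_{IronWorks} − 47)(217 − 2P_{IronWorks} + P_{FlexHub}).
∂π/∂P_{IronWorks} = 311 − 4P_{IronWorks} + P_{FlexHub} = 0 ⇒ P_{IronWorks} = 77.75 + 0.25P_{FlexHub}.
At P_{FlexHub} = 105: P_{IronWorks} = 77.75 + 0.25·105 = 104.

104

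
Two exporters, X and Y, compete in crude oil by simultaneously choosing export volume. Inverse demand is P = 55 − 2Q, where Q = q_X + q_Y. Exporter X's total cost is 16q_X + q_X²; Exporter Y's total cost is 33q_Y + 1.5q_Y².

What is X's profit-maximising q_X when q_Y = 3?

Exporter X's profit: π = q_X(55 − 2(q_X + q_Y)) − 16q_X − q_X².
∂π/∂q_X = 39 − 6q_X − 2q_Y = 0, so q_X = 6.5 − (1/3)q_Y.
At q_Y = 3: q_X = 6.5 − (1/3)·3 = 5.5.

5.5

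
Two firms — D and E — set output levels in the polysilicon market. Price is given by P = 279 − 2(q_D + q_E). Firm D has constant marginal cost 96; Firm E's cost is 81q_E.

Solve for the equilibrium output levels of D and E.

28, 35.5

Firm D's profit: π = q_D(279 − 2(q_D + q_E)) − 96q_D.
∂π/∂q_D = 183 − 4q_D − 2q_E = 0, so q_D = 45.75 − 0.5q_E.
By the same steps for E: q_E = 49.5 − 0.5q_D.
Solving the two reaction functions simultaneously: (1 − (−0.5)(−0.5))q_D = 45.75 − 0.5·49.5, so 0.75q_D = 21 and q_D = 28.
Then q_E = 49.5 − 0.5·28 = 35.5.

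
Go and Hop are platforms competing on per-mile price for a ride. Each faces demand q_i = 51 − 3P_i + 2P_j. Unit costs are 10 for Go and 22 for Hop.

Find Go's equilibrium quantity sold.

Go's profit: π = (P_{Go} − 10)(51 − 3P_{Go} + 2P_{Hop}).
∂π/∂P_{Go} = 81 − 6P_{Go} + 2P_{Hop} = 0 ⇒ P_{Go} = 13.5 + (1/3)P_{Hop}.
Similarly P_{Hop} = 19.5 + (1/3)P_{Go}.
Plugging P_{Hop} into Go's best response: P_{Go} = 13.5 + (1/3)(19.5 + (1/3)P_{Go}) ⇒ (8/9)P_{Go} = 20, so P_{Go} = 22.5.
Then P_{Hop} = 19.5 + (1/3)·22.5 = 27.
q_{Go} = 51 − 3·22.5 + 2·27 = 37.5.

37.5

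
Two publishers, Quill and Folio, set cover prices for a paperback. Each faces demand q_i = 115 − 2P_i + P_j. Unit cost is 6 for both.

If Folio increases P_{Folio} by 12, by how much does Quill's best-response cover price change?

Quill's profit: π = (P_{Quill} − 6)(115 − 2P_{Quill} + P_{Folio}).
∂π/∂P_{Quill} = 127 − 4P_{Quill} + P_{Folio} = 0 ⇒ P_{Quill} = 31.75 + 0.25P_{Folio}.
The reaction-function slope is 0.25, so a 12-unit rise in P_{Folio} moves P_{Quill} by 0.25 × 12 = 3. Quill's best response rises — the actions are strategic complements.

3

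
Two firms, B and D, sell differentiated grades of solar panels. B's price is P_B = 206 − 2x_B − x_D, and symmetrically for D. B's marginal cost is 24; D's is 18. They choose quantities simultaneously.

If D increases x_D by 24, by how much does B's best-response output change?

Firm B's profit: π = x_B(206 − 2x_B − x_D) − 24x_B.
∂π/∂x_B = 182 − 4x_B − x_D = 0 ⇒ x_B = 45.5 − 0.25x_D.
The reaction-function slope is −0.25, so a 24-unit rise in x_D moves x_B by −0.25 × 24 = −6. B's best response falls — the actions are strategic substitutes.

-6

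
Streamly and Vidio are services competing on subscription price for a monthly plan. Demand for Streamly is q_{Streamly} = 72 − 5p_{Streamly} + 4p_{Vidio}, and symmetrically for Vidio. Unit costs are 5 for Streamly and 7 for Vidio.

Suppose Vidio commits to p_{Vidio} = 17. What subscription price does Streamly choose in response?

16.5

Streamly's profit: π = (p_{Streamly} − 5)(72 − 5p_{Streamly} + 4p_{Vidio}).
∂π/∂p_{Streamly} = 97 − 10p_{Streamly} + 4p_{Vidio} = 0 ⇒ p_{Streamly} = 9.7 + 0.4p_{Vidio}.
At p_{Vidio} = 17: p_{Streamly} = 9.7 + 0.4·17 = 16.5.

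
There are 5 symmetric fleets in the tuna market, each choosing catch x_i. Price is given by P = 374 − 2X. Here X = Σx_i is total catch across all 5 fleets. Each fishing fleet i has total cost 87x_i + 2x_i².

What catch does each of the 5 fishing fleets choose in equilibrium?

A representative fishing fleet's profit is π_i = x_i(374 − 2X) − 87x_i − 2x_i², with X = x_i + Σ_{j≠i} x_j.
First-order condition: 287 − 8x_i − 2Σ_{j≠i} x_j = 0.
Imposing symmetry (x_j = x for all j) turns Σ_{j≠i} x_j into 4x, so 287 = 16x and x = 17.9375.

17.9375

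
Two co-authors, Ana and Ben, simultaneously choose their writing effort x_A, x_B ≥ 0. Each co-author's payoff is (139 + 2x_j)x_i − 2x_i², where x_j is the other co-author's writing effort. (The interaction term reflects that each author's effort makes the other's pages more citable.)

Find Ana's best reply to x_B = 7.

Ana's payoff is (139 + 2x_B)x_A − 2x_A².
∂π/∂x_A = 139 + 2x_B − 4x_A = 0, so x_A = 34.75 + 0.5x_B.
At x_B = 7: x_A = 34.75 + 0.5·7 = 38.25.

38.25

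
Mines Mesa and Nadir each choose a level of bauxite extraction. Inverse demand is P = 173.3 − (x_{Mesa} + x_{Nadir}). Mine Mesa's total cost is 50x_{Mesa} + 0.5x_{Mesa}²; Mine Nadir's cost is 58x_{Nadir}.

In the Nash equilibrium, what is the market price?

Mine Mesa's profit: π = x_{Mesa}(173.3 − (x_{Mesa} + x_{Nadir})) − 50x_{Mesa} − 0.5x_{Mesa}².
∂π/∂x_{Mesa} = 123.3 − 3x_{Mesa} − x_{Nadir} = 0, so x_{Mesa} = 41.1 − (1/3)x_{Nadir}.
For Nadir: ∂π/∂x_{Nadir} = 115.3 − 2x_{Nadir} − x_{Mesa} = 0 ⇒ x_{Nadir} = 57.65 − 0.5x_{Mesa}.
Solving the two reaction functions simultaneously: (1 − (−1/3)(−0.5))x_{Mesa} = 41.1 − (1/3)·57.65, so (5/6)x_{Mesa} = 1313/60 and x_{Mesa} = 26.26.
Then x_{Nadir} = 57.65 − 0.5·26.26 = 44.52.
Equilibrium price: P = 173.3 − 70.78 = 102.52.

102.52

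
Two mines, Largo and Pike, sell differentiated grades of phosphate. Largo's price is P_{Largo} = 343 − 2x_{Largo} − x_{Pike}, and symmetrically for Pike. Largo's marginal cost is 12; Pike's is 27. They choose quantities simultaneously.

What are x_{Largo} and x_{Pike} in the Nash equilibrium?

67.2, 62.2

Mine Largo's profit: π = x_{Largo}(343 − 2x_{Largo} − x_{Pike}) − 12x_{Largo}.
∂π/∂x_{Largo} = 331 − 4x_{Largo} − x_{Pike} = 0 ⇒ x_{Largo} = 82.75 − 0.25x_{Pike}.
Similarly x_{Pike} = 79 − 0.25x_{Largo}.
Solving the two reaction functions simultaneously: (1 − (−0.25)(−0.25))x_{Largo} = 82.75 − 0.25·79, so 0.9375x_{Largo} = 63 and x_{Largo} = 67.2.
Then x_{Pike} = 79 − 0.25·67.2 = 62.2.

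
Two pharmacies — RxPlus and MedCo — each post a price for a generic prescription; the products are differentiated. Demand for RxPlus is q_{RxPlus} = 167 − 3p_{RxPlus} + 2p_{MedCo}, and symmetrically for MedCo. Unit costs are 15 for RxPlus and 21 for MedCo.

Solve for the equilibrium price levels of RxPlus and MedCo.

RxPlus's profit: π = (p_{RxPlus} − 15)(167 − 3p_{RxPlus} + 2p_{MedCo}).
∂π/∂p_{RxPlus} = 212 − 6p_{RxPlus} + 2p_{MedCo} = 0 ⇒ p_{RxPlus} = 106/3 + (1/3)p_{MedCo}.
Similarly p_{MedCo} = 115/3 + (1/3)p_{RxPlus}.
Solving the two reaction functions simultaneously: (1 − (1/3)(1/3))p_{RxPlus} = 106/3 + (1/3)·(115/3), so (8/9)p_{RxPlus} = 433/9 and p_{RxPlus} = 54.125.
Then p_{MedCo} = 115/3 + (1/3)·54.125 = 56.375.

54.125, 56.375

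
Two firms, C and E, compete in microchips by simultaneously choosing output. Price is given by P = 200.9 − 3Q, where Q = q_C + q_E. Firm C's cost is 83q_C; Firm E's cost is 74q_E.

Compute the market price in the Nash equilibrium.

Firm C's profit: π = q_C(200.9 − 3(q_C + q_E)) − 83q_C.
∂π/∂q_C = 117.9 − 6q_C − 3q_E = 0, so q_C = 19.65 − 0.5q_E.
By the same steps for E: q_E = 21.15 − 0.5q_C.
Solving the two reaction functions simultaneously: (1 − (−0.5)(−0.5))q_C = 19.65 − 0.5·21.15, so 0.75q_C = 9.075 and q_C = 12.1.
Then q_E = 21.15 − 0.5·12.1 = 15.1.
Equilibrium price: P = 200.9 − 3·27.2 = 119.3.

119.3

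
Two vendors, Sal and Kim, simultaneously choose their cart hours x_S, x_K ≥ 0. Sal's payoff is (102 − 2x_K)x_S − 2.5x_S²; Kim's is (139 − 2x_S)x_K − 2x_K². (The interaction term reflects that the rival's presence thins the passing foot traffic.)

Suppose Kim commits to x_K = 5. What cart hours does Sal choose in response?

18.4

Expanding Sal's payoff: 102x_S − 2x_Kx_S − 2.5x_S².
∂π/∂x_S = 102 − 2x_K − 5x_S = 0, so x_S = 20.4 − 0.4x_K.
At x_K = 5: x_S = 20.4 − 0.4·5 = 18.4.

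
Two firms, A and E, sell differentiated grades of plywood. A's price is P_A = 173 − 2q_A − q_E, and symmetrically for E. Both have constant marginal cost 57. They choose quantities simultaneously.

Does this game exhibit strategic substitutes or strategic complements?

strategic substitutes

Firm A's profit: π = q_A(173 − 2q_A − q_E) − 57q_A.
∂π/∂q_A = 116 − 4q_A − q_E = 0 ⇒ q_A = 29 − 0.25q_E.
The best-response slope dq_A/dq_E = −0.25 < 0: the reaction function is downward-sloping, so the choices are strategic substitutes.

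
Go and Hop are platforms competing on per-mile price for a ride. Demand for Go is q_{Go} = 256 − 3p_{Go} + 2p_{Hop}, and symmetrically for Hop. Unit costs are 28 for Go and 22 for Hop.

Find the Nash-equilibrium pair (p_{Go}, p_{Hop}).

83.875, 81.625

Go's profit: π = (p_{Go} − 28)(256 − 3p_{Go} + 2p_{Hop}).
∂π/∂p_{Go} = 340 − 6p_{Go} + 2p_{Hop} = 0 ⇒ p_{Go} = 170/3 + (1/3)p_{Hop}.
Similarly p_{Hop} = 161/3 + (1/3)p_{Go}.
Plugging p_{Hop} into Go's best response: p_{Go} = 170/3 + (1/3)(161/3 + (1/3)p_{Go}) ⇒ (8/9)p_{Go} = 671/9, so p_{Go} = 83.875.
Then p_{Hop} = 161/3 + (1/3)·83.875 = 81.625.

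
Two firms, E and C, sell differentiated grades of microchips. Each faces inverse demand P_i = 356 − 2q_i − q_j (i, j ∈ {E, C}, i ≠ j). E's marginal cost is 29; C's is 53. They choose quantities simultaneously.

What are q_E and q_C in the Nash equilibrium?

67, 59

Firm E's profit: π = q_E(356 − 2q_E − q_C) − 29q_E.
∂π/∂q_E = 327 − 4q_E − q_C = 0 ⇒ q_E = 81.75 − 0.25q_C.
Similarly q_C = 75.75 − 0.25q_E.
Solving the two reaction functions simultaneously: (1 − (−0.25)(−0.25))q_E = 81.75 − 0.25·75.75, so 0.9375q_E = 62.8125 and q_E = 67.
Then q_C = 75.75 − 0.25·67 = 59.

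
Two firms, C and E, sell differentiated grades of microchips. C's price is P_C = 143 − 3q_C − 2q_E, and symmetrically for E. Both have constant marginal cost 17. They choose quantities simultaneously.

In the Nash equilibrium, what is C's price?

Firm C's profit: π = q_C(143 − 3q_C − 2q_E) − 17q_C.
∂π/∂q_C = 126 − 6q_C − 2q_E = 0 ⇒ q_C = 21 − (1/3)q_E.
By symmetry q_E = q_C; substituting into the reaction function, (4/3)q_C = 21 and q_C = 15.75.
P_C = 143 − 3·15.75 − 2·15.75 = 64.25.

64.25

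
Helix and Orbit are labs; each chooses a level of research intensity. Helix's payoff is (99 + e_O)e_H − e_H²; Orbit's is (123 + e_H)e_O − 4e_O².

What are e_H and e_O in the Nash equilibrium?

61, 23

Expanding Helix's payoff: 99e_H + e_Oe_H − e_H².
∂π/∂e_H = 99 + e_O − 2e_H = 0, so e_H = 49.5 + 0.5e_O.
Likewise for Orbit: e_O = 15.375 + 0.125e_H.
Plugging e_O into Helix's best response: e_H = 49.5 + 0.5(15.375 + 0.125e_H) ⇒ 0.9375e_H = 57.1875, so e_H = 61.
Then e_O = 15.375 + 0.125·61 = 23.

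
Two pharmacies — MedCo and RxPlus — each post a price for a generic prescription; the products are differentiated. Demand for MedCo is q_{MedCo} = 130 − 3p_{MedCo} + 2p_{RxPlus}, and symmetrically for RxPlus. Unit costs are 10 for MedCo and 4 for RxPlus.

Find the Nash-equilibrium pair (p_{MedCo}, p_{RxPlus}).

MedCo's profit: π = (p_{MedCo} − 10)(130 − 3p_{MedCo} + 2p_{RxPlus}).
∂π/∂p_{MedCo} = 160 − 6p_{MedCo} + 2p_{RxPlus} = 0 ⇒ p_{MedCo} = 80/3 + (1/3)p_{RxPlus}.
Similarly p_{RxPlus} = 71/3 + (1/3)p_{MedCo}.
Plugging p_{RxPlus} into MedCo's best response: p_{MedCo} = 80/3 + (1/3)(71/3 + (1/3)p_{MedCo}) ⇒ (8/9)p_{MedCo} = 311/9, so p_{MedCo} = 38.875.
Then p_{RxPlus} = 71/3 + (1/3)·38.875 = 36.625.

38.875, 36.625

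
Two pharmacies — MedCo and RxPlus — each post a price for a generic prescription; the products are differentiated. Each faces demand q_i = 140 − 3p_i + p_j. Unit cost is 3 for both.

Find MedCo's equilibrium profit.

MedCo's profit: π = (p_{MedCo} − 3)(140 − 3p_{MedCo} + p_{RxPlus}).
∂π/∂p_{MedCo} = 149 − 6p_{MedCo} + p_{RxPlus} = 0 ⇒ p_{MedCo} = 149/6 + (1/6)p_{RxPlus}.
By symmetry p_{RxPlus} = p_{MedCo}; substituting into the reaction function, (5/6)p_{MedCo} = 149/6 and p_{MedCo} = 29.8.
q_{MedCo} = 140 − 3·29.8 + 29.8 = 80.4.
Profit = (29.8 − 3)·80.4 = 2154.72.

2154.72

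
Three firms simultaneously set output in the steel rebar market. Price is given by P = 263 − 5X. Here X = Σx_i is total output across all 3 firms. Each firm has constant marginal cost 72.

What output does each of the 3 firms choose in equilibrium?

9.55

A representative firm's profit is π_i = x_i(263 − 5X) − 72x_i, with X = x_i + Σ_{j≠i} x_j.
First-order condition: 191 − 10x_i − 5Σ_{j≠i} x_j = 0.
Imposing symmetry (x_j = x for all j) turns Σ_{j≠i} x_j into 2x, so 191 = 20x and x = 9.55.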